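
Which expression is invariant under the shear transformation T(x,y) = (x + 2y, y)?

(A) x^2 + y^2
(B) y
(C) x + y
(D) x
B

Under the shear T(x,y) = (x + 2y, y):
Substitute the transformed coordinates into each option and compare with the original:
(A) x^2 + y^2  ->  (x + 2y)^2 + (y)^2 = x^2 + 4xy + 5y^2   [differs from x^2 + y^2: not invariant]
(B) y  ->  (y) = y   [equals y: invariant]
(C) x + y  ->  (x + 2y) + (y) = x + 3y   [differs from x + y: not invariant]
(D) x  ->  (x + 2y) = x + 2y   [differs from x: not invariant]

Only option (B), y, is unchanged by the transformation.
A horizontal shear moves points parallel to the x-axis, so the y-coordinate (and any function of y alone) is unchanged.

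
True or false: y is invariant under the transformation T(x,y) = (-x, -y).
False

Substitute T(x,y) = (-x, -y) into the expression and compare with the original.

Original: y
After applying T: (-y) = -y

This differs from the original y (difference: -2y), so the expression is NOT invariant.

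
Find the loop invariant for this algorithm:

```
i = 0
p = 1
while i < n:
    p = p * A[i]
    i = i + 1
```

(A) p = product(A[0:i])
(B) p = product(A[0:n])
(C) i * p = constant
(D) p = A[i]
A

A loop invariant must hold before the first iteration and be re-established by every execution of the body.

(A) p = product(A[0:i]): Initially i = 0 and p = 1 = product of the empty slice A[0:0]. If p = product(A[0:i]) holds at the top of an iteration, the body sets p to product(A[0:i]) * A[i] = product(A[0:i+1]) and then i to i+1, so the property is restored. At exit i = n, giving p = product(A[0:n]).

The other options fail:
(B) p = product(A[0:n]): false before the loop (p = 1, not the full product) -- it only becomes true at exit.
(C) i * p = constant: initially i * p = 0, but after one iteration it is 1 * A[0], which is nonzero in general.
(D) p = A[i]: after the first iteration p = A[0] but i = 1; in general p is a product of several elements, not a single one.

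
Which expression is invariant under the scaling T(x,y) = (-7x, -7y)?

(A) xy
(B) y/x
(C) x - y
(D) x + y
B

Under the uniform scaling T(x,y) = (-7x, -7y):
Substitute the transformed coordinates into each option and compare with the original:
(A) xy  ->  (-7x)(-7y) = 49xy   [differs from xy: not invariant]
(B) y/x  ->  (-7y)/(-7x) = y/x   [equals y/x: invariant]
(C) x - y  ->  (-7x) - (-7y) = -7x + 7y   [differs from x - y: not invariant]
(D) x + y  ->  (-7x) + (-7y) = -7x - 7y   [differs from x + y: not invariant]

Only option (B), y/x, is unchanged by the transformation.
The common factor -7 cancels in a ratio of coordinates, while sums, products and sums of squares pick up factors of -7 or 49.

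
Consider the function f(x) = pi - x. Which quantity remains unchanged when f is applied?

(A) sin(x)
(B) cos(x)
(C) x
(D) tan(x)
A

For f(x) = pi - x:
sin(pi - x) = sin(x), so sine is invariant under this transformation.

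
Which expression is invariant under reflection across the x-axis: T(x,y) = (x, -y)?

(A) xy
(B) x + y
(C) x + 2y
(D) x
D

The map is reflection across the x-axis: T(x,y) = (x, -y).
Substitute the transformed coordinates into each option and compare with the original:
(A) xy  ->  (x)(-y) = -xy   [differs from xy: not invariant]
(B) x + y  ->  (x) + (-y) = x - y   [differs from x + y: not invariant]
(C) x + 2y  ->  (x) + 2(-y) = x - 2y   [differs from x + 2y: not invariant]
(D) x  ->  (x) = x   [equals x: invariant]

Only option (D), x, is unchanged by the transformation.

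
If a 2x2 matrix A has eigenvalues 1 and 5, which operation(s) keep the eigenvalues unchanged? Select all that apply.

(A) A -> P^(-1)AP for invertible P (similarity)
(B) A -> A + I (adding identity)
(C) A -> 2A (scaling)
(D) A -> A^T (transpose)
A and D

Eigenvalues are preserved by:
1. Similarity transformations: A -> P^(-1)AP (same characteristic polynomial)
2. Transpose: A^T has the same eigenvalues as A

Eigenvalues are NOT preserved by:
- Adding identity: eigenvalues become 1+1, 5+1
- Scaling: eigenvalues become 2, 10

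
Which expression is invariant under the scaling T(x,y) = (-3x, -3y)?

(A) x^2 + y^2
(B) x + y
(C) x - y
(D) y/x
D

Under the uniform scaling T(x,y) = (-3x, -3y):
Substitute the transformed coordinates into each option and compare with the original:
(A) x^2 + y^2  ->  (-3x)^2 + (-3y)^2 = 9x^2 + 9y^2   [differs from x^2 + y^2: not invariant]
(B) x + y  ->  (-3x) + (-3y) = -3x - 3y   [differs from x + y: not invariant]
(C) x - y  ->  (-3x) - (-3y) = -3x + 3y   [differs from x - y: not invariant]
(D) y/x  ->  (-3y)/(-3x) = y/x   [equals y/x: invariant]

Only option (D), y/x, is unchanged by the transformation.
The common factor -3 cancels in a ratio of coordinates, while sums, products and sums of squares pick up factors of -3 or 9.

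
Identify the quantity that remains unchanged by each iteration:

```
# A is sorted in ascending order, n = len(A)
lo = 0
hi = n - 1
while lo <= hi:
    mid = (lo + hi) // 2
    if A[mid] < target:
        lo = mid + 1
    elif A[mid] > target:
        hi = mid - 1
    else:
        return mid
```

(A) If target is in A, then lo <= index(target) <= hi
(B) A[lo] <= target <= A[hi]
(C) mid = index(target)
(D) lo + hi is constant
A

A loop invariant must hold before the first iteration and be re-established by every execution of the body.

(A) If target is in A, then lo <= index(target) <= hi: Before the loop [lo, hi] = [0, n-1] covers every index. When A[mid] < target, sortedness puts target strictly to the right of mid, so setting lo = mid + 1 keeps index(target) in [lo, hi]; symmetrically for hi = mid - 1. Hence 'if target is in A then lo <= index(target) <= hi' holds after every iteration, and when lo > hi it proves target is absent.

The other options fail:
(B) A[lo] <= target <= A[hi]: fails when target is not in A (e.g. target < A[0] already violates it before the loop), so it is not maintained in general.
(C) mid = index(target): mid is just the current probe; it equals index(target) only on the iteration that returns.
(D) lo + hi is constant: each iteration moves exactly one of lo, hi, so lo + hi changes (e.g. 0 + (n-1) becomes (mid+1) + (n-1)).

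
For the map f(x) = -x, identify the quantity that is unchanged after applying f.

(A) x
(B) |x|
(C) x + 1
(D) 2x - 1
B

For f(x) = -x:
Applying f replaces x by -x. Since |-x| = |x|, the absolute value is unchanged by f, whereas x -> -x, 2x - 1 -> -2x - 1 and x + 1 -> -x + 1 all change.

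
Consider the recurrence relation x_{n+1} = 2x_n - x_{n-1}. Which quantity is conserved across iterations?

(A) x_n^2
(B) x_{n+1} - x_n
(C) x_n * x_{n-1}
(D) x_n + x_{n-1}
B

For the recurrence x_{n+1} = 2x_n - x_{n-1}:

If x_{n+1} = 2x_n - x_{n-1}, then:
x_{n+1} - x_n = x_n - x_{n-1}
The first difference is constant throughout the sequence.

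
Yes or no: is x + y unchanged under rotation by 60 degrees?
No

Applying rotation by 60 degrees: x' = x*cos(60 degrees) - y*sin(60 degrees) = x/2 - sqrt(3)y/2, y' = x*sin(60 degrees) + y*cos(60 degrees) = sqrt(3)x/2 + y/2

Substituting into x + y:
(x/2 - sqrt(3)y/2) + (sqrt(3)x/2 + y/2)
= x/2 + sqrt(3)x/2 - sqrt(3)y/2 + y/2

This differs from the original expression x + y, so it is NOT invariant.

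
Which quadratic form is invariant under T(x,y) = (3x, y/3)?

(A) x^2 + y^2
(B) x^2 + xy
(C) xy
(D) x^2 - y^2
C

T multiplies x by 3 and divides y by 3.
Substitute the transformed coordinates into each option and compare with the original:
(A) x^2 + y^2  ->  (3x)^2 + (y/3)^2 = 9x^2 + y^2/9   [differs from x^2 + y^2: not invariant]
(B) x^2 + xy  ->  (3x)^2 + (3x)(y/3) = 9x^2 + xy   [differs from x^2 + xy: not invariant]
(C) xy  ->  (3x)(y/3) = xy   [equals xy: invariant]
(D) x^2 - y^2  ->  (3x)^2 - (y/3)^2 = 9x^2 - y^2/9   [differs from x^2 - y^2: not invariant]

Only option (C), xy, is unchanged by the transformation.
The factors 3 and 1/3 cancel only in the pure product xy.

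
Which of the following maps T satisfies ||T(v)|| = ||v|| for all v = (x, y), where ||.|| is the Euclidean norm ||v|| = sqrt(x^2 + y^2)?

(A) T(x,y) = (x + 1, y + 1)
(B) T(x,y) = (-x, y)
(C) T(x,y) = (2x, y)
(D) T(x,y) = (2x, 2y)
B

A transformation preserves a norm if ||T(v)|| = ||v|| for every v; a single vector where the norm changes rules an option out.

(A) T(x,y) = (x + 1, y + 1): v = (1, 0) has norm sqrt((1)^2 + (0)^2) = 1, but T(v) = (2, 1) has norm sqrt(5) -- not preserved.
(B) T(x,y) = (-x, y): preserves the norm -- it is an orthogonal map (a rotation/reflection), and (-x)^2 + (y)^2 simplifies to x^2 + y^2.
(C) T(x,y) = (2x, y): v = (1, 0) has norm sqrt((1)^2 + (0)^2) = 1, but T(v) = (2, 0) has norm 2 -- not preserved.
(D) T(x,y) = (2x, 2y): v = (1, 0) has norm sqrt((1)^2 + (0)^2) = 1, but T(v) = (2, 0) has norm 2 -- not preserved.

Therefore the answer is (B).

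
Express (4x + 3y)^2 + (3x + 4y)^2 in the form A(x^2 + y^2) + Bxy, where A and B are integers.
25(x^2 + y^2) + 48xy

Expanding: (4x + 3y)^2 = 16x^2 + 24xy + 9y^2
(3x + 4y)^2 = 9x^2 + 24xy + 16y^2
Sum = (16+9)(x^2+y^2) + 48xy = 25(x^2 + y^2) + 48xy
This is symmetric in x and y.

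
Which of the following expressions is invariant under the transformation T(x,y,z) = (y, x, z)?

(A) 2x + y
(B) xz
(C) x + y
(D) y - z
C

Apply T(x,y,z) = (y, x, z) to each option, i.e. replace (x, y, z) by the transformed coordinates.
Substitute the transformed coordinates into each option and compare with the original:
(A) 2x + y  ->  2(y) + (x) = x + 2y   [differs from 2x + y: not invariant]
(B) xz  ->  (y)(z) = yz   [differs from xz: not invariant]
(C) x + y  ->  (y) + (x) = x + y   [equals x + y: invariant]
(D) y - z  ->  (x) - (z) = x - z   [differs from y - z: not invariant]

Only option (C), x + y, is unchanged by the transformation.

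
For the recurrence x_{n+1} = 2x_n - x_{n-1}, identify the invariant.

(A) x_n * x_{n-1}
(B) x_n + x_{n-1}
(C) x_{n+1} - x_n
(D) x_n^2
C

For the recurrence x_{n+1} = 2x_n - x_{n-1}:

If x_{n+1} = 2x_n - x_{n-1}, then:
x_{n+1} - x_n = x_n - x_{n-1}
The first difference is constant throughout the sequence.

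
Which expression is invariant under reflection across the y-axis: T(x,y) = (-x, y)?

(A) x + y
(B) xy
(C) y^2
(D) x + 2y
C

The map is reflection across the y-axis: T(x,y) = (-x, y).
Substitute the transformed coordinates into each option and compare with the original:
(A) x + y  ->  (-x) + (y) = -x + y   [differs from x + y: not invariant]
(B) xy  ->  (-x)(y) = -xy   [differs from xy: not invariant]
(C) y^2  ->  (y)^2 = y^2   [equals y^2: invariant]
(D) x + 2y  ->  (-x) + 2(y) = -x + 2y   [differs from x + 2y: not invariant]

Only option (C), y^2, is unchanged by the transformation.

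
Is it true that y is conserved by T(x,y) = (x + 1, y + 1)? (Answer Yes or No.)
No

Substitute T(x,y) = (x + 1, y + 1) into the expression and compare with the original.

Original: y
After applying T: (y + 1) = y + 1

This differs from the original y (difference: 1), so the expression is NOT invariant.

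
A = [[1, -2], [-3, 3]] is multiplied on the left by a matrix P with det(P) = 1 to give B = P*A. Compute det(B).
-3

By the multiplicative property of determinants, det(B) = det(P*A) = det(P) * det(A) = det(A),
so the determinant is invariant under multiplication by any determinant-1 matrix; we just need det(A).

det(A) = (1)(3) - (-2)(-3) = 3 - 6 = -3

Therefore det(B) = 1 * (-3) = -3.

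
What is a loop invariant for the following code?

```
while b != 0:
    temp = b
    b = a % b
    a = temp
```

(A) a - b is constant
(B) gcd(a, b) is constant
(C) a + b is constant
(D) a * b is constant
B

A loop invariant must hold before the first iteration and be re-established by every execution of the body.

(B) gcd(a, b) is constant: One iteration replaces (a, b) by (b, a mod b). Since a mod b = a - q*b for an integer q, any common divisor of a and b divides b and a mod b, and conversely; hence gcd(b, a mod b) = gcd(a, b). For instance (25, 10) -> (10, 5) keeps gcd = 5. At exit b = 0 and a = gcd of the original inputs.

The other options fail:
(A) a - b is constant: e.g. (a, b) = (25, 10) -> (10, 5): the difference goes from 15 to 5.
(C) a + b is constant: e.g. (a, b) = (25, 10) -> (10, 5): the sum goes from 35 to 15.
(D) a * b is constant: e.g. (a, b) = (25, 10) -> (10, 5): the product goes from 250 to 50.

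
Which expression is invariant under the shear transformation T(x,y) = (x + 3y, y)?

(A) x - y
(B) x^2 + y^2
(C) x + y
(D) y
D

Under the shear T(x,y) = (x + 3y, y):
Substitute the transformed coordinates into each option and compare with the original:
(A) x - y  ->  (x + 3y) - (y) = x + 2y   [differs from x - y: not invariant]
(B) x^2 + y^2  ->  (x + 3y)^2 + (y)^2 = x^2 + 6xy + 10y^2   [differs from x^2 + y^2: not invariant]
(C) x + y  ->  (x + 3y) + (y) = x + 4y   [differs from x + y: not invariant]
(D) y  ->  (y) = y   [equals y: invariant]

Only option (D), y, is unchanged by the transformation.
A horizontal shear moves points parallel to the x-axis, so the y-coordinate (and any function of y alone) is unchanged.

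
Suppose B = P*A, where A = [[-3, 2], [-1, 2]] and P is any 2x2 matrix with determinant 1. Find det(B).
-4

By the multiplicative property of determinants, det(B) = det(P*A) = det(P) * det(A) = det(A),
so the determinant is invariant under multiplication by any determinant-1 matrix; we just need det(A).

det(A) = (-3)(2) - (2)(-1) = -6 - (-2) = -4

Therefore det(B) = 1 * (-4) = -4.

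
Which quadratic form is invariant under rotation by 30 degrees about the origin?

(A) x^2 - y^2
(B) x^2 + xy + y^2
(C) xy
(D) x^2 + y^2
D

Rotation by 30 degrees sends (x, y) to (sqrt(3)x/2 - y/2, x/2 + sqrt(3)y/2).
Substitute the transformed coordinates into each option and compare with the original:
(A) x^2 - y^2  ->  (sqrt(3)x/2 - y/2)^2 - (x/2 + sqrt(3)y/2)^2 = x^2/2 - sqrt(3)xy - y^2/2   [differs from x^2 - y^2: not invariant]
(B) x^2 + xy + y^2  ->  (sqrt(3)x/2 - y/2)^2 + (sqrt(3)x/2 - y/2)(x/2 + sqrt(3)y/2) + (x/2 + sqrt(3)y/2)^2 = sqrt(3)x^2/4 + x^2 + xy/2 - sqrt(3)y^2/4 + y^2   [differs from x^2 + xy + y^2: not invariant]
(C) xy  ->  (sqrt(3)x/2 - y/2)(x/2 + sqrt(3)y/2) = sqrt(3)x^2/4 + xy/2 - sqrt(3)y^2/4   [differs from xy: not invariant]
(D) x^2 + y^2  ->  (sqrt(3)x/2 - y/2)^2 + (x/2 + sqrt(3)y/2)^2 = x^2 + y^2   [equals x^2 + y^2: invariant]

Only option (D), x^2 + y^2, is unchanged by the transformation.
x^2 + y^2 is the squared distance from the origin, which rotations preserve.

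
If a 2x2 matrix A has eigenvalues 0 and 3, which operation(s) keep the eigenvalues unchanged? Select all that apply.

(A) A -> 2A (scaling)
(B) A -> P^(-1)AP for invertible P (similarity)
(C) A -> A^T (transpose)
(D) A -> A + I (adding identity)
B and C

Eigenvalues are preserved by:
1. Similarity transformations: A -> P^(-1)AP (same characteristic polynomial)
2. Transpose: A^T has the same eigenvalues as A

Eigenvalues are NOT preserved by:
- Adding identity: eigenvalues become 0+1, 3+1
- Scaling: eigenvalues become 0, 6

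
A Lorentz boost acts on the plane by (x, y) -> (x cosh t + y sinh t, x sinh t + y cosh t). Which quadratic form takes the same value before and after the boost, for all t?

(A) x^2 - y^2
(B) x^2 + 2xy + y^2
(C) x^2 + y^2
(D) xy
A

Write x' = x cosh t + y sinh t, y' = x sinh t + y cosh t and substitute into each option:
(A) x^2 - y^2: (x cosh t + y sinh t)^2 - (x sinh t + y cosh t)^2 = x^2(cosh^2 t - sinh^2 t) + 2xy(cosh t sinh t - sinh t cosh t) + y^2(sinh^2 t - cosh^2 t) = x^2 - y^2   [invariant, using cosh^2 t - sinh^2 t = 1]
(B) x^2 + 2xy + y^2: (x' + y')^2 with x' + y' = (x + y)(cosh t + sinh t) = (x + y)e^t, so it becomes (x + y)^2 e^(2t)   [not invariant for t != 0]
(C) x^2 + y^2: (x cosh t + y sinh t)^2 + (x sinh t + y cosh t)^2 = (x^2 + y^2)(cosh^2 t + sinh^2 t) + 4xy sinh t cosh t = (x^2 + y^2) cosh 2t + 2xy sinh 2t   [not invariant for t != 0]
(D) xy: (x cosh t + y sinh t)(x sinh t + y cosh t) = xy(cosh^2 t + sinh^2 t) + (x^2 + y^2) sinh t cosh t = xy cosh 2t + (x^2 + y^2)(sinh 2t)/2   [not invariant for t != 0]

Only (A) x^2 - y^2 is unchanged; it is the Minkowski form preserved by Lorentz boosts, just as x^2 + y^2 is preserved by ordinary rotations.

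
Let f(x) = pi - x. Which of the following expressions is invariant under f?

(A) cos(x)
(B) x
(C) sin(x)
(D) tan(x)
C

For f(x) = pi - x:
sin(pi - x) = sin(x), so sine is invariant under this transformation.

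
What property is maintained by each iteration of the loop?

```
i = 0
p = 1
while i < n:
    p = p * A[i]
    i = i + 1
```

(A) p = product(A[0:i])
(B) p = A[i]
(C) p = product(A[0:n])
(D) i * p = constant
A

A loop invariant must hold before the first iteration and be re-established by every execution of the body.

(A) p = product(A[0:i]): Initially i = 0 and p = 1 = product of the empty slice A[0:0]. If p = product(A[0:i]) holds at the top of an iteration, the body sets p to product(A[0:i]) * A[i] = product(A[0:i+1]) and then i to i+1, so the property is restored. At exit i = n, giving p = product(A[0:n]).

The other options fail:
(B) p = A[i]: after the first iteration p = A[0] but i = 1; in general p is a product of several elements, not a single one.
(C) p = product(A[0:n]): false before the loop (p = 1, not the full product) -- it only becomes true at exit.
(D) i * p = constant: initially i * p = 0, but after one iteration it is 1 * A[0], which is nonzero in general.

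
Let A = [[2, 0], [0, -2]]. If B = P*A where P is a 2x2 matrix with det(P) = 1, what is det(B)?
-4

By the multiplicative property of determinants, det(B) = det(P*A) = det(P) * det(A) = det(A),
so the determinant is invariant under multiplication by any determinant-1 matrix; we just need det(A).

det(A) = (2)(-2) - (0)(0) = -4 - 0 = -4

Therefore det(B) = 1 * (-4) = -4.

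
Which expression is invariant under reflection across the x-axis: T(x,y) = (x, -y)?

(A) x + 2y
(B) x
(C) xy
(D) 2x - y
B

The map is reflection across the x-axis: T(x,y) = (x, -y).
Substitute the transformed coordinates into each option and compare with the original:
(A) x + 2y  ->  (x) + 2(-y) = x - 2y   [differs from x + 2y: not invariant]
(B) x  ->  (x) = x   [equals x: invariant]
(C) xy  ->  (x)(-y) = -xy   [differs from xy: not invariant]
(D) 2x - y  ->  2(x) - (-y) = 2x + y   [differs from 2x - y: not invariant]

Only option (B), x, is unchanged by the transformation.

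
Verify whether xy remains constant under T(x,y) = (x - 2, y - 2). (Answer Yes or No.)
No

Substitute T(x,y) = (x - 2, y - 2) into the expression and compare with the original.

Original: xy
After applying T: (x - 2)(y - 2) = xy - 2x - 2y + 4

This differs from the original xy (difference: -2x - 2y + 4), so the expression is NOT invariant.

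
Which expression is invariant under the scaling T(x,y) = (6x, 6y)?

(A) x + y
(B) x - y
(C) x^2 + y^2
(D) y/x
D

Under the uniform scaling T(x,y) = (6x, 6y):
Substitute the transformed coordinates into each option and compare with the original:
(A) x + y  ->  (6x) + (6y) = 6x + 6y   [differs from x + y: not invariant]
(B) x - y  ->  (6x) - (6y) = 6x - 6y   [differs from x - y: not invariant]
(C) x^2 + y^2  ->  (6x)^2 + (6y)^2 = 36x^2 + 36y^2   [differs from x^2 + y^2: not invariant]
(D) y/x  ->  (6y)/(6x) = y/x   [equals y/x: invariant]

Only option (D), y/x, is unchanged by the transformation.
The common factor 6 cancels in a ratio of coordinates, while sums, products and sums of squares pick up factors of 6 or 36.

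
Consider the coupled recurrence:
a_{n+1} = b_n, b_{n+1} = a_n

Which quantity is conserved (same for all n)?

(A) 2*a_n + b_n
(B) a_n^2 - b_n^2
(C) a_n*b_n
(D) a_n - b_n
C

Replace a_n by a_{n+1} = b_n and b_n by b_{n+1} = a_n in each option and simplify:
(A) 2*a_n + b_n  ->  2*(b_n) + (a_n) = a_n + 2*b_n   [not conserved]
(B) a_n^2 - b_n^2  ->  (b_n)^2 - (a_n)^2 = -a_n^2 + b_n^2   [not conserved]
(C) a_n*b_n  ->  (b_n)*(a_n) = a_n*b_n   [conserved]
(D) a_n - b_n  ->  (b_n) - (a_n) = -a_n + b_n   [not conserved]

Only (C) a_n*b_n returns to itself after one step, so it is the conserved quantity.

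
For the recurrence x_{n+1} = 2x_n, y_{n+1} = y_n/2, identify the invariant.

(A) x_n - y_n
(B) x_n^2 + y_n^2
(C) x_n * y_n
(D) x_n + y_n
C

For the recurrence x_{n+1} = 2x_n, y_{n+1} = y_n/2:

x_{n+1} * y_{n+1} = (2x_n) * (y_n/2) = x_n * y_n
The product is conserved.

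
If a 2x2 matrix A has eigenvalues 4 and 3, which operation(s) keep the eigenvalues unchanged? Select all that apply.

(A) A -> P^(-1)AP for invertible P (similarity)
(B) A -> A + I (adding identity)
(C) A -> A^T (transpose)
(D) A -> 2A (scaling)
A and C

Eigenvalues are preserved by:
1. Similarity transformations: A -> P^(-1)AP (same characteristic polynomial)
2. Transpose: A^T has the same eigenvalues as A

Eigenvalues are NOT preserved by:
- Adding identity: eigenvalues become 4+1, 3+1
- Scaling: eigenvalues become 8, 6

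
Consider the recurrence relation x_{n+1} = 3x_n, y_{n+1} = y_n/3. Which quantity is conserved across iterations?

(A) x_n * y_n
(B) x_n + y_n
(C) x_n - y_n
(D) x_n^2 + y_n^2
A

For the recurrence x_{n+1} = 3x_n, y_{n+1} = y_n/3:

x_{n+1} * y_{n+1} = (3x_n) * (y_n/3) = x_n * y_n
The product is conserved.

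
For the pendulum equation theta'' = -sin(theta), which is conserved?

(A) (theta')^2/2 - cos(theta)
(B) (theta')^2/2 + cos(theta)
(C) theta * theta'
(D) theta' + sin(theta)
A

A first integral I satisfies dI/dt = 0 along every solution. Differentiate each option and use the equation of motion:
(A) d/dt[(theta')^2/2 - cos(theta)] = theta' theta'' + sin(theta) theta' = theta'(-sin(theta)) + theta' sin(theta) = 0
(B) d/dt[(theta')^2/2 + cos(theta)] = theta' theta'' - sin(theta) theta' = -2 theta' sin(theta), not identically 0
(C) d/dt[theta * theta'] = (theta')^2 + theta theta'' = (theta')^2 - theta sin(theta), not identically 0
(D) d/dt[theta' + sin(theta)] = theta'' + cos(theta) theta' = -sin(theta) + theta' cos(theta), not identically 0

Only (A) has zero time-derivative. This is the total energy: kinetic (theta')^2/2 plus potential -cos(theta).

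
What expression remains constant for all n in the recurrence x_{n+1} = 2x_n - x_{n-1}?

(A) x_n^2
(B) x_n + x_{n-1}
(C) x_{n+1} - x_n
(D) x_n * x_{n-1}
C

For the recurrence x_{n+1} = 2x_n - x_{n-1}:

If x_{n+1} = 2x_n - x_{n-1}, then:
x_{n+1} - x_n = x_n - x_{n-1}
The first difference is constant throughout the sequence.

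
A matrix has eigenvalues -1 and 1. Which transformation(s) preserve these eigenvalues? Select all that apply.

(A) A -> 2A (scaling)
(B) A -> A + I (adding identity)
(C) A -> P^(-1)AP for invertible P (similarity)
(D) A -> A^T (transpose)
C and D

Eigenvalues are preserved by:
1. Similarity transformations: A -> P^(-1)AP (same characteristic polynomial)
2. Transpose: A^T has the same eigenvalues as A

Eigenvalues are NOT preserved by:
- Adding identity: eigenvalues become -1+1, 1+1
- Scaling: eigenvalues become -2, 2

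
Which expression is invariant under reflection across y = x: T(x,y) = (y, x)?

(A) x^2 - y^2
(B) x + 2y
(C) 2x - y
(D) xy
D

The map is reflection across y = x: T(x,y) = (y, x).
Substitute the transformed coordinates into each option and compare with the original:
(A) x^2 - y^2  ->  (y)^2 - (x)^2 = -x^2 + y^2   [differs from x^2 - y^2: not invariant]
(B) x + 2y  ->  (y) + 2(x) = 2x + y   [differs from x + 2y: not invariant]
(C) 2x - y  ->  2(y) - (x) = -x + 2y   [differs from 2x - y: not invariant]
(D) xy  ->  (y)(x) = xy   [equals xy: invariant]

Only option (D), xy, is unchanged by the transformation.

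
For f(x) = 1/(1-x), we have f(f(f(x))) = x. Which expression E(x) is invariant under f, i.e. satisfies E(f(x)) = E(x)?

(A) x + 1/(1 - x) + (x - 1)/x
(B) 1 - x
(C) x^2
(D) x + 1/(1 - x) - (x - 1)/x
A

Replace x by f(x) = 1/(1 - x) in each option and simplify. As a quick numerical cross-check, also compare E(5) with E(f(5)) = E(-1/4).

(A) x + 1/(1 - x) + (x - 1)/x  ->  (1/(1 - x)) + 1/(1 - (1/(1 - x))) + ((1/(1 - x)) - 1)/(1/(1 - x)), which simplifies back to x + 1/(1 - x) + (x - 1)/x; check: E(5) = 111/20, E(-1/4) = 111/20.   [invariant]
(B) 1 - x  ->  1 - (1/(1 - x)) = x/(x - 1); check: E(5) = -4 but E(-1/4) = 5/4.   [not invariant]
(C) x^2  ->  (1/(1 - x))^2 = (x - 1)^(-2); check: E(5) = 25 but E(-1/4) = 1/16.   [not invariant]
(D) x + 1/(1 - x) - (x - 1)/x  ->  (1/(1 - x)) + 1/(1 - (1/(1 - x))) - ((1/(1 - x)) - 1)/(1/(1 - x)) = (x^2(1 - x) - x + (x - 1)^2)/(x(x - 1)); check: E(5) = 79/20 but E(-1/4) = -89/20.   [not invariant]

Only (A) is unchanged. Indeed f(f(x)) = 1/(1 - 1/(1-x)) = (1-x)/(-x) = (x-1)/x, so E(x) = x + f(x) + f(f(x)) is the sum over the whole 3-cycle; applying f just permutes the three terms cyclically (x -> f(x) -> f(f(x)) -> x), leaving the sum unchanged.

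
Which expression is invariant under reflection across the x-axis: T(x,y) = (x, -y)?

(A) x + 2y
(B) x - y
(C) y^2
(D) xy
C

The map is reflection across the x-axis: T(x,y) = (x, -y).
Substitute the transformed coordinates into each option and compare with the original:
(A) x + 2y  ->  (x) + 2(-y) = x - 2y   [differs from x + 2y: not invariant]
(B) x - y  ->  (x) - (-y) = x + y   [differs from x - y: not invariant]
(C) y^2  ->  (-y)^2 = y^2   [equals y^2: invariant]
(D) xy  ->  (x)(-y) = -xy   [differs from xy: not invariant]

Only option (C), y^2, is unchanged by the transformation.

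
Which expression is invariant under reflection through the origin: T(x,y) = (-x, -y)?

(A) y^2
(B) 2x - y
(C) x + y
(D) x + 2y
A

The map is reflection through the origin: T(x,y) = (-x, -y).
Substitute the transformed coordinates into each option and compare with the original:
(A) y^2  ->  (-y)^2 = y^2   [equals y^2: invariant]
(B) 2x - y  ->  2(-x) - (-y) = -2x + y   [differs from 2x - y: not invariant]
(C) x + y  ->  (-x) + (-y) = -x - y   [differs from x + y: not invariant]
(D) x + 2y  ->  (-x) + 2(-y) = -x - 2y   [differs from x + 2y: not invariant]

Only option (A), y^2, is unchanged by the transformation.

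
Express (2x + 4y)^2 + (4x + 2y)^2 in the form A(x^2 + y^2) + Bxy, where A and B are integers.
20(x^2 + y^2) + 32xy

Expanding: (2x + 4y)^2 = 4x^2 + 16xy + 16y^2
(4x + 2y)^2 = 16x^2 + 16xy + 4y^2
Sum = (4+16)(x^2+y^2) + 32xy = 20(x^2 + y^2) + 32xy
This is symmetric in x and y.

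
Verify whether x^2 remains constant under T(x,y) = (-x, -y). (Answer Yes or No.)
Yes

Substitute T(x,y) = (-x, -y) into the expression and compare with the original.

Original: x^2
After applying T: (-x)^2 = x^2

This is identical to the original x^2, so the expression is invariant.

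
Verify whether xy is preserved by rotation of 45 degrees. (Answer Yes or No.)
No

Applying rotation by 45 degrees: x' = x*cos(45 degrees) - y*sin(45 degrees) = sqrt(2)x/2 - sqrt(2)y/2, y' = x*sin(45 degrees) + y*cos(45 degrees) = sqrt(2)x/2 + sqrt(2)y/2

Substituting into xy:
(sqrt(2)x/2 - sqrt(2)y/2)(sqrt(2)x/2 + sqrt(2)y/2)
= x^2/2 - y^2/2

This differs from the original expression xy, so it is NOT invariant.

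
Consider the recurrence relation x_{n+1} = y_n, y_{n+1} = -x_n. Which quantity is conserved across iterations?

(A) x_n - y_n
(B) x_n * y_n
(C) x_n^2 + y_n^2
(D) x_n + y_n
C

For the recurrence x_{n+1} = y_n, y_{n+1} = -x_n:

x_{n+1}^2 + y_{n+1}^2 = y_n^2 + (-x_n)^2 = x_n^2 + y_n^2
The sum of squares is conserved (like energy in a harmonic oscillator).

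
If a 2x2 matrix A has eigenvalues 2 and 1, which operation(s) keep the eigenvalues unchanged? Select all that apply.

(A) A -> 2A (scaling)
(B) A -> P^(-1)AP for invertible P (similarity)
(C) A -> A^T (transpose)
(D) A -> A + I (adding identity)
B and C

Eigenvalues are preserved by:
1. Similarity transformations: A -> P^(-1)AP (same characteristic polynomial)
2. Transpose: A^T has the same eigenvalues as A

Eigenvalues are NOT preserved by:
- Adding identity: eigenvalues become 2+1, 1+1
- Scaling: eigenvalues become 4, 2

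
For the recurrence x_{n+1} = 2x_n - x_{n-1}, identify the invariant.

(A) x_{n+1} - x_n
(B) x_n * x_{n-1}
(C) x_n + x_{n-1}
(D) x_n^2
A

For the recurrence x_{n+1} = 2x_n - x_{n-1}:

If x_{n+1} = 2x_n - x_{n-1}, then:
x_{n+1} - x_n = x_n - x_{n-1}
The first difference is constant throughout the sequence.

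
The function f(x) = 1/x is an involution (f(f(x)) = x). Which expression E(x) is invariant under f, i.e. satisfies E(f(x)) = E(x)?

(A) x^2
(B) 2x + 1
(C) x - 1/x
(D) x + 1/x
D

Replace x by f(x) = 1/x in each option and simplify. As a quick numerical cross-check, also compare E(4) with E(f(4)) = E(1/4).

(A) x^2  ->  (1/x)^2 = x^(-2); check: E(4) = 16 but E(1/4) = 1/16.   [not invariant]
(B) 2x + 1  ->  2(1/x) + 1 = (x + 2)/x; check: E(4) = 9 but E(1/4) = 3/2.   [not invariant]
(C) x - 1/x  ->  (1/x) - 1/(1/x) = -x + 1/x; check: E(4) = 15/4 but E(1/4) = -15/4.   [not invariant]
(D) x + 1/x  ->  (1/x) + 1/(1/x), which simplifies back to x + 1/x; check: E(4) = 17/4, E(1/4) = 17/4.   [invariant]

Only (D) is unchanged. E is symmetric under swapping x with f(x) = 1/x, which is exactly what an involution does.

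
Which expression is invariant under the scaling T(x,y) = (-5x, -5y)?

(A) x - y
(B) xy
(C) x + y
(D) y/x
D

Under the uniform scaling T(x,y) = (-5x, -5y):
Substitute the transformed coordinates into each option and compare with the original:
(A) x - y  ->  (-5x) - (-5y) = -5x + 5y   [differs from x - y: not invariant]
(B) xy  ->  (-5x)(-5y) = 25xy   [differs from xy: not invariant]
(C) x + y  ->  (-5x) + (-5y) = -5x - 5y   [differs from x + y: not invariant]
(D) y/x  ->  (-5y)/(-5x) = y/x   [equals y/x: invariant]

Only option (D), y/x, is unchanged by the transformation.
The common factor -5 cancels in a ratio of coordinates, while sums, products and sums of squares pick up factors of -5 or 25.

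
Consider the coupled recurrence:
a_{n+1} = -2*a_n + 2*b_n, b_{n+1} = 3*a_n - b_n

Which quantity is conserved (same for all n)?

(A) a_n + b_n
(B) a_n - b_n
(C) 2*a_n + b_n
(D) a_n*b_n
A

Replace a_n by a_{n+1} = -2*a_n + 2*b_n and b_n by b_{n+1} = 3*a_n - b_n in each option and simplify:
(A) a_n + b_n  ->  (-2*a_n + 2*b_n) + (3*a_n - b_n) = a_n + b_n   [conserved]
(B) a_n - b_n  ->  (-2*a_n + 2*b_n) - (3*a_n - b_n) = -5*a_n + 3*b_n   [not conserved]
(C) 2*a_n + b_n  ->  2*(-2*a_n + 2*b_n) + (3*a_n - b_n) = -a_n + 3*b_n   [not conserved]
(D) a_n*b_n  ->  (-2*a_n + 2*b_n)*(3*a_n - b_n) = -6*a_n^2 + 8*a_n*b_n - 2*b_n^2   [not conserved]

Only (A) a_n + b_n returns to itself after one step, so it is the conserved quantity.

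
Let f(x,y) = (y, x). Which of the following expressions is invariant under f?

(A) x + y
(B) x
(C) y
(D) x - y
A

For f(x,y) = (y, x):
After applying f: x' = y, y' = x. So x' + y' = y + x = x + y.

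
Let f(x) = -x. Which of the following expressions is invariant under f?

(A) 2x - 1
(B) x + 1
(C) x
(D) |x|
D

For f(x) = -x:
Applying f replaces x by -x. Since |-x| = |x|, the absolute value is unchanged by f, whereas x -> -x, 2x - 1 -> -2x - 1 and x + 1 -> -x + 1 all change.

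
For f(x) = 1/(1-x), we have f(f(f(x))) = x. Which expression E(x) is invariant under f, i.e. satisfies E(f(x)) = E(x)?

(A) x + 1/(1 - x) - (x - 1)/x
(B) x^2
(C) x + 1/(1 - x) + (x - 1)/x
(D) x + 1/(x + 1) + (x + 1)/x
C

Replace x by f(x) = 1/(1 - x) in each option and simplify. As a quick numerical cross-check, also compare E(4) with E(f(4)) = E(-1/3).

(A) x + 1/(1 - x) - (x - 1)/x  ->  (1/(1 - x)) + 1/(1 - (1/(1 - x))) - ((1/(1 - x)) - 1)/(1/(1 - x)) = (x^2(1 - x) - x + (x - 1)^2)/(x(x - 1)); check: E(4) = 35/12 but E(-1/3) = -43/12.   [not invariant]
(B) x^2  ->  (1/(1 - x))^2 = (x - 1)^(-2); check: E(4) = 16 but E(-1/3) = 1/9.   [not invariant]
(C) x + 1/(1 - x) + (x - 1)/x  ->  (1/(1 - x)) + 1/(1 - (1/(1 - x))) + ((1/(1 - x)) - 1)/(1/(1 - x)), which simplifies back to x + 1/(1 - x) + (x - 1)/x; check: E(4) = 53/12, E(-1/3) = 53/12.   [invariant]
(D) x + 1/(x + 1) + (x + 1)/x  ->  (1/(1 - x)) + 1/((1/(1 - x)) + 1) + ((1/(1 - x)) + 1)/(1/(1 - x)) = (-x^3 + 6x^2 - 11x + 7)/(x^2 - 3x + 2); check: E(4) = 109/20 but E(-1/3) = -5/6.   [not invariant]

Only (C) is unchanged. Indeed f(f(x)) = 1/(1 - 1/(1-x)) = (1-x)/(-x) = (x-1)/x, so E(x) = x + f(x) + f(f(x)) is the sum over the whole 3-cycle; applying f just permutes the three terms cyclically (x -> f(x) -> f(f(x)) -> x), leaving the sum unchanged.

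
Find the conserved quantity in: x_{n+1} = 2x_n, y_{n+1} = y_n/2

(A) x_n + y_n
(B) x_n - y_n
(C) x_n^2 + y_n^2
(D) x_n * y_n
D

For the recurrence x_{n+1} = 2x_n, y_{n+1} = y_n/2:

x_{n+1} * y_{n+1} = (2x_n) * (y_n/2) = x_n * y_n
The product is conserved.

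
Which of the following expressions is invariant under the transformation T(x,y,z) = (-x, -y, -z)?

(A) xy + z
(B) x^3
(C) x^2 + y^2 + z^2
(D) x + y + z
C

Apply T(x,y,z) = (-x, -y, -z) to each option, i.e. replace (x, y, z) by the transformed coordinates.
Substitute the transformed coordinates into each option and compare with the original:
(A) xy + z  ->  (-x)(-y) + (-z) = xy - z   [differs from xy + z: not invariant]
(B) x^3  ->  (-x)^3 = -x^3   [differs from x^3: not invariant]
(C) x^2 + y^2 + z^2  ->  (-x)^2 + (-y)^2 + (-z)^2 = x^2 + y^2 + z^2   [equals x^2 + y^2 + z^2: invariant]
(D) x + y + z  ->  (-x) + (-y) + (-z) = -x - y - z   [differs from x + y + z: not invariant]

Only option (C), x^2 + y^2 + z^2, is unchanged by the transformation.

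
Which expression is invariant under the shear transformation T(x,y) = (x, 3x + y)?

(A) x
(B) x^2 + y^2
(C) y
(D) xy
A

Under the shear T(x,y) = (x, 3x + y):
Substitute the transformed coordinates into each option and compare with the original:
(A) x  ->  (x) = x   [equals x: invariant]
(B) x^2 + y^2  ->  (x)^2 + (3x + y)^2 = 10x^2 + 6xy + y^2   [differs from x^2 + y^2: not invariant]
(C) y  ->  (3x + y) = 3x + y   [differs from y: not invariant]
(D) xy  ->  (x)(3x + y) = 3x^2 + xy   [differs from xy: not invariant]

Only option (A), x, is unchanged by the transformation.
A vertical shear moves points parallel to the y-axis, so the x-coordinate (and any function of x alone) is unchanged.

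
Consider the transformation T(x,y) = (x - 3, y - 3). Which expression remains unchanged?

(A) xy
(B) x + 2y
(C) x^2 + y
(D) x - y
D

An expression E(x,y) is invariant under T if E(T(x,y)) = E(x,y). Here T(x,y) = (x - 3, y - 3).
Substitute the transformed coordinates into each option and compare with the original:
(A) xy  ->  (x - 3)(y - 3) = xy - 3x - 3y + 9   [differs from xy: not invariant]
(B) x + 2y  ->  (x - 3) + 2(y - 3) = x + 2y - 9   [differs from x + 2y: not invariant]
(C) x^2 + y  ->  (x - 3)^2 + (y - 3) = x^2 - 6x + y + 6   [differs from x^2 + y: not invariant]
(D) x - y  ->  (x - 3) - (y - 3) = x - y   [equals x - y: invariant]

Only option (D), x - y, is unchanged by the transformation.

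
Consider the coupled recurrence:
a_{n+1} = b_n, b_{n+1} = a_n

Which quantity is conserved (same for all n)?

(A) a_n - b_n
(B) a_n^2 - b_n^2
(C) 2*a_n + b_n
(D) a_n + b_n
D

Replace a_n by a_{n+1} = b_n and b_n by b_{n+1} = a_n in each option and simplify:
(A) a_n - b_n  ->  (b_n) - (a_n) = -a_n + b_n   [not conserved]
(B) a_n^2 - b_n^2  ->  (b_n)^2 - (a_n)^2 = -a_n^2 + b_n^2   [not conserved]
(C) 2*a_n + b_n  ->  2*(b_n) + (a_n) = a_n + 2*b_n   [not conserved]
(D) a_n + b_n  ->  (b_n) + (a_n) = a_n + b_n   [conserved]

Only (D) a_n + b_n returns to itself after one step, so it is the conserved quantity.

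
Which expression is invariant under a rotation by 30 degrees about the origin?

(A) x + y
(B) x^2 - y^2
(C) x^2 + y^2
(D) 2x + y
C

A rotation by 30 degrees sends (x, y) to (sqrt(3)x/2 - y/2, x/2 + sqrt(3)y/2).
Substitute the transformed coordinates into each option and compare with the original:
(A) x + y  ->  (sqrt(3)x/2 - y/2) + (x/2 + sqrt(3)y/2) = x/2 + sqrt(3)x/2 - y/2 + sqrt(3)y/2   [differs from x + y: not invariant]
(B) x^2 - y^2  ->  (sqrt(3)x/2 - y/2)^2 - (x/2 + sqrt(3)y/2)^2 = x^2/2 - sqrt(3)xy - y^2/2   [differs from x^2 - y^2: not invariant]
(C) x^2 + y^2  ->  (sqrt(3)x/2 - y/2)^2 + (x/2 + sqrt(3)y/2)^2 = x^2 + y^2   [equals x^2 + y^2: invariant]
(D) 2x + y  ->  2(sqrt(3)x/2 - y/2) + (x/2 + sqrt(3)y/2) = x/2 + sqrt(3)x - y + sqrt(3)y/2   [differs from 2x + y: not invariant]

Only option (C), x^2 + y^2, is unchanged by the transformation.
Geometrically, x^2 + y^2 is the squared distance from the origin, which every rotation about the origin preserves.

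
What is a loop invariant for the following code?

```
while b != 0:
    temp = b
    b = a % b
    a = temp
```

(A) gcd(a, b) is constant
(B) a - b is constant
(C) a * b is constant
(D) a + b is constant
A

A loop invariant must hold before the first iteration and be re-established by every execution of the body.

(A) gcd(a, b) is constant: One iteration replaces (a, b) by (b, a mod b). Since a mod b = a - q*b for an integer q, any common divisor of a and b divides b and a mod b, and conversely; hence gcd(b, a mod b) = gcd(a, b). For instance (15, 6) -> (6, 3) keeps gcd = 3. At exit b = 0 and a = gcd of the original inputs.

The other options fail:
(B) a - b is constant: e.g. (a, b) = (15, 6) -> (6, 3): the difference goes from 9 to 3.
(C) a * b is constant: e.g. (a, b) = (15, 6) -> (6, 3): the product goes from 90 to 18.
(D) a + b is constant: e.g. (a, b) = (15, 6) -> (6, 3): the sum goes from 21 to 9.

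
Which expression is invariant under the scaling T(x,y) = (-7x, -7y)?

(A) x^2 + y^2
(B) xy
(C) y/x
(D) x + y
C

Under the uniform scaling T(x,y) = (-7x, -7y):
Substitute the transformed coordinates into each option and compare with the original:
(A) x^2 + y^2  ->  (-7x)^2 + (-7y)^2 = 49x^2 + 49y^2   [differs from x^2 + y^2: not invariant]
(B) xy  ->  (-7x)(-7y) = 49xy   [differs from xy: not invariant]
(C) y/x  ->  (-7y)/(-7x) = y/x   [equals y/x: invariant]
(D) x + y  ->  (-7x) + (-7y) = -7x - 7y   [differs from x + y: not invariant]

Only option (C), y/x, is unchanged by the transformation.
The common factor -7 cancels in a ratio of coordinates, while sums, products and sums of squares pick up factors of -7 or 49.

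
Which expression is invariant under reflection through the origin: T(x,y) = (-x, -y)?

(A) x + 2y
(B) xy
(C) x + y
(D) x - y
B

The map is reflection through the origin: T(x,y) = (-x, -y).
Substitute the transformed coordinates into each option and compare with the original:
(A) x + 2y  ->  (-x) + 2(-y) = -x - 2y   [differs from x + 2y: not invariant]
(B) xy  ->  (-x)(-y) = xy   [equals xy: invariant]
(C) x + y  ->  (-x) + (-y) = -x - y   [differs from x + y: not invariant]
(D) x - y  ->  (-x) - (-y) = -x + y   [differs from x - y: not invariant]

Only option (B), xy, is unchanged by the transformation.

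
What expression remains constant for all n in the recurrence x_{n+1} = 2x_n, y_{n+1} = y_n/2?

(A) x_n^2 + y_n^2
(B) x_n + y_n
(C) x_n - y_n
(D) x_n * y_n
D

For the recurrence x_{n+1} = 2x_n, y_{n+1} = y_n/2:

x_{n+1} * y_{n+1} = (2x_n) * (y_n/2) = x_n * y_n
The product is conserved.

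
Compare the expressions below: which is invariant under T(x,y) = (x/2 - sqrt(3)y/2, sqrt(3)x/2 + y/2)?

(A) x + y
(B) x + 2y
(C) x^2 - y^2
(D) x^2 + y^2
D

An expression E(x,y) is invariant under T if E(T(x,y)) = E(x,y). Here T(x,y) = (x/2 - sqrt(3)y/2, sqrt(3)x/2 + y/2).
Substitute the transformed coordinates into each option and compare with the original:
(A) x + y  ->  (x/2 - sqrt(3)y/2) + (sqrt(3)x/2 + y/2) = x/2 + sqrt(3)x/2 - sqrt(3)y/2 + y/2   [differs from x + y: not invariant]
(B) x + 2y  ->  (x/2 - sqrt(3)y/2) + 2(sqrt(3)x/2 + y/2) = x/2 + sqrt(3)x - sqrt(3)y/2 + y   [differs from x + 2y: not invariant]
(C) x^2 - y^2  ->  (x/2 - sqrt(3)y/2)^2 - (sqrt(3)x/2 + y/2)^2 = -x^2/2 - sqrt(3)xy + y^2/2   [differs from x^2 - y^2: not invariant]
(D) x^2 + y^2  ->  (x/2 - sqrt(3)y/2)^2 + (sqrt(3)x/2 + y/2)^2 = x^2 + y^2   [equals x^2 + y^2: invariant]

Only option (D), x^2 + y^2, is unchanged by the transformation.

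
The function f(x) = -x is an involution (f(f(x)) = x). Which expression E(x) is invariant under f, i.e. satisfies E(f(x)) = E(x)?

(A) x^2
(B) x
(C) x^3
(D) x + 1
A

Replace x by f(x) = -x in each option and simplify. As a quick numerical cross-check, also compare E(3) with E(f(3)) = E(-3).

(A) x^2  ->  (-x)^2, which simplifies back to x^2; check: E(3) = 9, E(-3) = 9.   [invariant]
(B) x  ->  (-x) = -x; check: E(3) = 3 but E(-3) = -3.   [not invariant]
(C) x^3  ->  (-x)^3 = -x^3; check: E(3) = 27 but E(-3) = -27.   [not invariant]
(D) x + 1  ->  (-x) + 1 = 1 - x; check: E(3) = 4 but E(-3) = -2.   [not invariant]

Only (A) is unchanged. E is symmetric under swapping x with f(x) = -x, which is exactly what an involution does.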